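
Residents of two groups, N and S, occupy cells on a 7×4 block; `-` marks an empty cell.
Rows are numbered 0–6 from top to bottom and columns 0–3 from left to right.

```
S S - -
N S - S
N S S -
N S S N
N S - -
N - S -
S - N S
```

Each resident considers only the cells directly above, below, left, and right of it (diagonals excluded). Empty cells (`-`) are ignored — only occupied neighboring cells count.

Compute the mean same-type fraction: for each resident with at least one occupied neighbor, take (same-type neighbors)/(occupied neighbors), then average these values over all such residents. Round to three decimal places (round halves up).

0.481

(0,0)S 1/2
(0,1)S 2/2
(1,0)N 1/3
(1,1)S 2/3
(1,3)S — no occupied neighbors
(2,0)N 2/3
(2,1)S 3/4
(2,2)S 2/2
(3,0)N 2/3
(3,1)S 3/4
(3,2)S 2/3
(3,3)N 0/1
(4,0)N 2/3
(4,1)S 1/2
(5,0)N 1/2
(5,2)S 0/1
(6,0)S 0/1
(6,2)N 0/2
(6,3)S 0/1
Sum over 18 residents: 1/2 + 2/2 + 1/3 + 2/3 + 2/3 + 3/4 + 2/2 + 2/3 + 3/4 + 2/3 + 0/1 + 2/3 + 1/2 + 1/2 + 0/1 + 0/1 + 0/2 + 0/1 = 26/3; mean = 26/3 ÷ 18 = 13/27 = 0.481481… → 0.481.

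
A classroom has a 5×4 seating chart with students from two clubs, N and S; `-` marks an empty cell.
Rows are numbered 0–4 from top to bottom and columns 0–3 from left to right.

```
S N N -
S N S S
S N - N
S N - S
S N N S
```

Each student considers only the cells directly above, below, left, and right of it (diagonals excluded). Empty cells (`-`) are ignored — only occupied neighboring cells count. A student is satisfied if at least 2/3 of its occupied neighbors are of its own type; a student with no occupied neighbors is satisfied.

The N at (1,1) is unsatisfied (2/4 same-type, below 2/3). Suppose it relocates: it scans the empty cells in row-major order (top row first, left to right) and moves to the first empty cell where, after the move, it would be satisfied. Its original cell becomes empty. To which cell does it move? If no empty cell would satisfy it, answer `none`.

(2,2)

Vacating (1,1). Empty cells in order:
  (0,3): 1/2 same-type → still unsatisfied.
  (2,2): 2/3 same-type → satisfied — stop here.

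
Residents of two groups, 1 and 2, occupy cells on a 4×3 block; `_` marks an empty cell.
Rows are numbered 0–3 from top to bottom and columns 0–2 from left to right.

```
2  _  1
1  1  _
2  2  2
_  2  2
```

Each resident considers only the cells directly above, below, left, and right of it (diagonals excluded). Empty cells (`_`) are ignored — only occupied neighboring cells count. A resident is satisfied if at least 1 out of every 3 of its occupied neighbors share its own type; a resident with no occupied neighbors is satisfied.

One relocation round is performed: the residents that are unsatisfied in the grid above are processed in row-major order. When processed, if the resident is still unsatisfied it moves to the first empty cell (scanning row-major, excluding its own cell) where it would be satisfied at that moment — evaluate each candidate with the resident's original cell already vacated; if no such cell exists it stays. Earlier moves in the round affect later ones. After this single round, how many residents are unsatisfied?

Initially unsatisfied (in order): (0,0).
  (0,0) → (1,2).
Resulting grid:
_ _ 1
1 1 2
2 2 2
_ 2 2
Unsatisfied now: (0,2).

1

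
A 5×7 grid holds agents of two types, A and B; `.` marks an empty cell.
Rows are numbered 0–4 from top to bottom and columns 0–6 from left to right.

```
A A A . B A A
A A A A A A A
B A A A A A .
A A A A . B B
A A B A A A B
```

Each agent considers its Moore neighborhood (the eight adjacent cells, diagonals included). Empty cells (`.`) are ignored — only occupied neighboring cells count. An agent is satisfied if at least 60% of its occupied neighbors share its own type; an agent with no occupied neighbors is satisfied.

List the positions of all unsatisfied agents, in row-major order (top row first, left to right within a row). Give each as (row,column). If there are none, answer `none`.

(0,4), (2,0), (3,5), (3,6), (4,2), (4,5)

(0,0)A 3/3 satisfied
(0,1)A 5/5 satisfied
(0,2)A 4/4 satisfied
(0,4)B 0/4 not
(0,5)A 4/5 satisfied
(0,6)A 3/3 satisfied
(1,0)A 4/5 satisfied
(1,1)A 7/8 satisfied
(1,2)A 7/7 satisfied
(1,3)A 6/7 satisfied
(1,4)A 6/7 satisfied
(1,5)A 6/7 satisfied
(1,6)A 4/4 satisfied
(2,0)B 0/5 not
(2,1)A 7/8 satisfied
(2,2)A 8/8 satisfied
(2,3)A 7/7 satisfied
(2,4)A 6/7 satisfied
(2,5)A 4/6 satisfied
(3,0)A 4/5 satisfied
(3,1)A 6/8 satisfied
(3,2)A 7/8 satisfied
(3,3)A 6/7 satisfied
(3,5)B 2/6 not
(3,6)B 2/4 not
(4,0)A 3/3 satisfied
(4,1)A 4/5 satisfied
(4,2)B 0/5 not
(4,3)A 3/4 satisfied
(4,4)A 3/4 satisfied
(4,5)A 1/4 not
(4,6)B 2/3 satisfied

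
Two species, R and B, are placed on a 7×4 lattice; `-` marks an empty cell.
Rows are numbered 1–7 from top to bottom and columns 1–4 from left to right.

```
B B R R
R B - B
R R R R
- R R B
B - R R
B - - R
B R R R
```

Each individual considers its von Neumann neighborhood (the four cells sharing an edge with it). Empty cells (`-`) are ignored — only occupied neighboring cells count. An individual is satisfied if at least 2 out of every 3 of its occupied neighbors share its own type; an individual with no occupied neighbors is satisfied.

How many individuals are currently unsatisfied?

10

(1,1)B 1/2 not
(1,2)B 2/3 satisfied
(1,3)R 1/2 not
(1,4)R 1/2 not
(2,1)R 1/3 not
(2,2)B 1/3 not
(2,4)B 0/2 not
(3,1)R 2/2 satisfied
(3,2)R 3/4 satisfied
(3,3)R 3/3 satisfied
(3,4)R 1/3 not
(4,2)R 2/2 satisfied
(4,3)R 3/4 satisfied
(4,4)B 0/3 not
(5,1)B 1/1 satisfied
(5,3)R 2/2 satisfied
(5,4)R 2/3 satisfied
(6,1)B 2/2 satisfied
(6,4)R 2/2 satisfied
(7,1)B 1/2 not
(7,2)R 1/2 not
(7,3)R 2/2 satisfied
(7,4)R 2/2 satisfied
Unsatisfied: (1,1), (1,3), (1,4), (2,1), (2,2), (2,4), (3,4), (4,4), (7,1), (7,2) — 10 in total.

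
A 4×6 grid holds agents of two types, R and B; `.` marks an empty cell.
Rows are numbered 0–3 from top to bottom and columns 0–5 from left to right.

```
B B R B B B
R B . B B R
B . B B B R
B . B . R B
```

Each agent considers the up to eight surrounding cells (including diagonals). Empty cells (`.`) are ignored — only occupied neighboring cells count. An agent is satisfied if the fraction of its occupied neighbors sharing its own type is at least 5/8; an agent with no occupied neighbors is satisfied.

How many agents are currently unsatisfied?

8

Row 0: (0,0)B 2/3 ok · (0,1)B 2/4 unhappy · (0,2)R 0/4 unhappy · (0,3)B 3/4 ok · (0,4)B 4/5 ok · (0,5)B 2/3 ok
Row 1: (1,0)R 0/4 unhappy · (1,1)B 4/6 ok · (1,3)B 6/7 ok · (1,4)B 6/8 ok · (1,5)R 1/5 unhappy
Row 2: (2,0)B 2/3 ok · (2,2)B 4/4 ok · (2,3)B 5/6 ok · (2,4)B 4/7 unhappy · (2,5)R 2/5 unhappy
Row 3: (3,0)B 1/1 ok · (3,2)B 2/2 ok · (3,4)R 1/4 unhappy · (3,5)B 1/3 unhappy
Unsatisfied: (0,1), (0,2), (1,0), (1,5), (2,4), (2,5), (3,4), (3,5) — 8 in total.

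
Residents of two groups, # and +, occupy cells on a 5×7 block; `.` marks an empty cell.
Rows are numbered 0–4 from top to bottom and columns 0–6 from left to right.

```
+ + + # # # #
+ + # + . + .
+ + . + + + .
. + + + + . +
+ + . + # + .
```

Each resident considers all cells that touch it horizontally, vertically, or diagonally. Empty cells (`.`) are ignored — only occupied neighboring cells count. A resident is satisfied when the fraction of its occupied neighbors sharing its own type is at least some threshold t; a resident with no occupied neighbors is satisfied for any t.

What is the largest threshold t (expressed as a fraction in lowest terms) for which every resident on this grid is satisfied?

0/1

Row 0: (0,0)+ 3/3 · (0,1)+ 4/5 · (0,2)+ 3/5 · (0,3)# 2/4 · (0,4)# 2/4 · (0,5)# 2/3 · (0,6)# 1/2
Row 1: (1,0)+ 5/5 · (1,1)+ 6/7 · (1,2)# 1/7 · (1,3)+ 3/6 · (1,5)+ 2/5
Row 2: (2,0)+ 4/4 · (2,1)+ 5/6 · (2,3)+ 5/6 · (2,4)+ 6/6 · (2,5)+ 4/4
Row 3: (3,1)+ 5/5 · (3,2)+ 6/6 · (3,3)+ 5/6 · (3,4)+ 6/7 · (3,6)+ 2/2
Row 4: (4,0)+ 2/2 · (4,1)+ 3/3 · (4,3)+ 3/4 · (4,4)# 0/4 · (4,5)+ 2/3
The smallest same-type fraction is 0/4 at (4,4), which reduces to 0/1. Any threshold above that leaves this resident unsatisfied.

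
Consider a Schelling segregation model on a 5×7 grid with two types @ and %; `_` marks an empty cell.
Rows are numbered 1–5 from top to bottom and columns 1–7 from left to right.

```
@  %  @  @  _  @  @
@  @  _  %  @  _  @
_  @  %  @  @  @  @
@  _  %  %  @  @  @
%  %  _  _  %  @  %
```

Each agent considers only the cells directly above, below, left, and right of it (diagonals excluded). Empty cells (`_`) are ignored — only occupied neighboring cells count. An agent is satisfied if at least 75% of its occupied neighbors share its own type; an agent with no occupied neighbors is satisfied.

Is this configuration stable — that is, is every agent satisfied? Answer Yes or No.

Row 1: (1,1)@ 1/2 ✗ · (1,2)% 0/3 ✗ · (1,3)@ 1/2 ✗ · (1,4)@ 1/2 ✗ · (1,6)@ 1/1 ✓ · (1,7)@ 2/2 ✓
Row 2: (2,1)@ 2/2 ✓ · (2,2)@ 2/3 ✗ · (2,4)% 0/3 ✗ · (2,5)@ 1/2 ✗ · (2,7)@ 2/2 ✓
Row 3: (3,2)@ 1/2 ✗ · (3,3)% 1/3 ✗ · (3,4)@ 1/4 ✗ · (3,5)@ 4/4 ✓ · (3,6)@ 3/3 ✓ · (3,7)@ 3/3 ✓
Row 4: (4,1)@ 0/1 ✗ · (4,3)% 2/2 ✓ · (4,4)% 1/3 ✗ · (4,5)@ 2/4 ✗ · (4,6)@ 4/4 ✓ · (4,7)@ 2/3 ✗
Row 5: (5,1)% 1/2 ✗ · (5,2)% 1/1 ✓ · (5,5)% 0/2 ✗ · (5,6)@ 1/3 ✗ · (5,7)% 0/2 ✗
For instance (1,1) has only 1/2 same-type neighbors, below 3/4.

No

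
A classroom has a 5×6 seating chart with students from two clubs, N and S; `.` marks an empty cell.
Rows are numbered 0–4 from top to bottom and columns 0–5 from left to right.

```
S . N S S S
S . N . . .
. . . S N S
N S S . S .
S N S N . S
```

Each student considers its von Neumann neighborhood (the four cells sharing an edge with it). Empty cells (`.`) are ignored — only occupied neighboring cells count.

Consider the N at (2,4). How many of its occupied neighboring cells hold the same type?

Occupied neighbors of (2,4): (3,4)=S, (2,3)=S, (2,5)=S.
Same type (N): 0 of 3.

0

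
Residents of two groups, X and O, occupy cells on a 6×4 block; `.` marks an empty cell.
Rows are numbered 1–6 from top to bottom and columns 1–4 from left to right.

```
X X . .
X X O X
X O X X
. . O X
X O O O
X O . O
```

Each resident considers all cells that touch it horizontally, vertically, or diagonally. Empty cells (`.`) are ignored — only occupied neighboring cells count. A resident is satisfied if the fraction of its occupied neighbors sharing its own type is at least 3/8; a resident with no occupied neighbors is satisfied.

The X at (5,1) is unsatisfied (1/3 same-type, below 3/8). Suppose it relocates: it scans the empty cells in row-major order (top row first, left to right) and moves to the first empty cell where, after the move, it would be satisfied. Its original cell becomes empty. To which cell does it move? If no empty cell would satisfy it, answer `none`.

(1,3)

Vacating (5,1). Empty cells in order:
  (1,3): 3/4 same-type → satisfied — stop here.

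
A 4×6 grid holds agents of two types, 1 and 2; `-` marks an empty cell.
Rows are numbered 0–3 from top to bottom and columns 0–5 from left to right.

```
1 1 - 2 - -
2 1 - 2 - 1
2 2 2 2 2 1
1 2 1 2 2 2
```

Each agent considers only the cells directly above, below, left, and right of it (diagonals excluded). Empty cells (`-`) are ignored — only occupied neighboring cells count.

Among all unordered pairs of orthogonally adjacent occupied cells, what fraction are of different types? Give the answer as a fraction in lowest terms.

2/5

Scan each occupied cell's neighbors to the right and below so each pair is counted once.
From row 0: 1 unlike of 4 pairs (running 1/4).
From row 1: 2 unlike of 5 pairs (running 3/9).
From row 2: 4 unlike of 11 pairs (running 7/20).
From row 3: 3 unlike of 5 pairs (running 10/25).
Total adjacent occupied pairs: 25; unlike-type pairs: 10.
10/25 reduces to 2/5.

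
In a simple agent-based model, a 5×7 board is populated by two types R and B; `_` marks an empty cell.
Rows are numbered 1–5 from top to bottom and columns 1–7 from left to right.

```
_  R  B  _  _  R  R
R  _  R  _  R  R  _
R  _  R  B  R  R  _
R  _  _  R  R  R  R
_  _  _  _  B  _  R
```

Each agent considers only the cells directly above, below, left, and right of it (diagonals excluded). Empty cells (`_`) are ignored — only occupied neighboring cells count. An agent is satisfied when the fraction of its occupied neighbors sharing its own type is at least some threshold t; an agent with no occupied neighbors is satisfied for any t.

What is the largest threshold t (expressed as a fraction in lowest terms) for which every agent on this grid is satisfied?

0/1

(1,2)R 0/1
(1,3)B 0/2
(1,6)R 2/2
(1,7)R 1/1
(2,1)R 1/1
(2,3)R 1/2
(2,5)R 2/2
(2,6)R 3/3
(3,1)R 2/2
(3,3)R 1/2
(3,4)B 0/3
(3,5)R 3/4
(3,6)R 3/3
(4,1)R 1/1
(4,4)R 1/2
(4,5)R 3/4
(4,6)R 3/3
(4,7)R 2/2
(5,5)B 0/1
(5,7)R 1/1
The smallest same-type fraction is 0/1 at (1,2), which reduces to 0/1. Any threshold above that leaves this agent unsatisfied.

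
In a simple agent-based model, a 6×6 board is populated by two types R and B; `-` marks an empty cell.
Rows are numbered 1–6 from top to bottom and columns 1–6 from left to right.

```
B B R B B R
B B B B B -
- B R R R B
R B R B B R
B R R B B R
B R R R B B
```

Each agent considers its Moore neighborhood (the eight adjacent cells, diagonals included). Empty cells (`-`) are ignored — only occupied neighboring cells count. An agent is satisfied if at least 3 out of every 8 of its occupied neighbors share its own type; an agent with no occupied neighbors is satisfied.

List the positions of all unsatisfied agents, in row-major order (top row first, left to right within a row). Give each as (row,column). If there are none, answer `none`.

Row 1: (1,1)B 3/3 satisfied · (1,2)B 4/5 satisfied · (1,3)R 0/5 not · (1,4)B 4/5 satisfied · (1,5)B 3/4 satisfied · (1,6)R 0/2 not
Row 2: (2,1)B 4/4 satisfied · (2,2)B 5/7 satisfied · (2,3)B 5/8 satisfied · (2,4)B 4/8 satisfied · (2,5)B 4/7 satisfied
Row 3: (3,2)B 4/7 satisfied · (3,3)R 2/8 not · (3,4)R 3/8 satisfied · (3,5)R 2/7 not · (3,6)B 2/4 satisfied
Row 4: (4,1)R 1/4 not · (4,2)B 2/7 not · (4,3)R 4/8 satisfied · (4,4)B 3/8 satisfied · (4,5)B 4/8 satisfied · (4,6)R 2/5 satisfied
Row 5: (5,1)B 2/5 satisfied · (5,2)R 5/8 satisfied · (5,3)R 5/8 satisfied · (5,4)B 4/8 satisfied · (5,5)B 5/8 satisfied · (5,6)R 1/5 not
Row 6: (6,1)B 1/3 not · (6,2)R 3/5 satisfied · (6,3)R 4/5 satisfied · (6,4)R 2/5 satisfied · (6,5)B 3/5 satisfied · (6,6)B 2/3 satisfied

(1,3), (1,6), (3,3), (3,5), (4,1), (4,2), (5,6), (6,1)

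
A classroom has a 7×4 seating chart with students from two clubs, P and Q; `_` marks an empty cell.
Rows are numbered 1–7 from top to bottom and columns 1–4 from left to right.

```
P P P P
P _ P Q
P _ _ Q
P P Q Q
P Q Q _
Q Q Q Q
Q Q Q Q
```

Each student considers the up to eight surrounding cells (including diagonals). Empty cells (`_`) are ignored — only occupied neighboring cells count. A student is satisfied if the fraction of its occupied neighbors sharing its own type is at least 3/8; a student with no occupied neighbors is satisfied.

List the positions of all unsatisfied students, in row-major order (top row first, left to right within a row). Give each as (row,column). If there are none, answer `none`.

(1,1)P 2/2 ok
(1,2)P 4/4 ok
(1,3)P 3/4 ok
(1,4)P 2/3 ok
(2,1)P 3/3 ok
(2,3)P 3/5 ok
(2,4)Q 1/4 unhappy
(3,1)P 3/3 ok
(3,4)Q 3/4 ok
(4,1)P 3/4 ok
(4,2)P 3/6 ok
(4,3)Q 4/5 ok
(4,4)Q 3/3 ok
(5,1)P 2/5 ok
(5,2)Q 5/8 ok
(5,3)Q 6/7 ok
(6,1)Q 4/5 ok
(6,2)Q 7/8 ok
(6,3)Q 7/7 ok
(6,4)Q 4/4 ok
(7,1)Q 3/3 ok
(7,2)Q 5/5 ok
(7,3)Q 5/5 ok
(7,4)Q 3/3 ok

(2,4)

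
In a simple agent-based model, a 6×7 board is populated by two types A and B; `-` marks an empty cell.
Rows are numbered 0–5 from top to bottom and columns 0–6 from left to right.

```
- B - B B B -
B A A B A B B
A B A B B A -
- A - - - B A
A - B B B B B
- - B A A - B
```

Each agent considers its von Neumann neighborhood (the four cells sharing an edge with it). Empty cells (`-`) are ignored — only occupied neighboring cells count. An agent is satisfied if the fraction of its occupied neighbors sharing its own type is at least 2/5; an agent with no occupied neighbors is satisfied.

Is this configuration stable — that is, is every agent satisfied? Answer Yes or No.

No

Row 0: (0,1)B 0/1 not · (0,3)B 2/2 satisfied · (0,4)B 2/3 satisfied · (0,5)B 2/2 satisfied
Row 1: (1,0)B 0/2 not · (1,1)A 1/4 not · (1,2)A 2/3 satisfied · (1,3)B 2/4 satisfied · (1,4)A 0/4 not · (1,5)B 2/4 satisfied · (1,6)B 1/1 satisfied
Row 2: (2,0)A 0/2 not · (2,1)B 0/4 not · (2,2)A 1/3 not · (2,3)B 2/3 satisfied · (2,4)B 1/3 not · (2,5)A 0/3 not
Row 3: (3,1)A 0/1 not · (3,5)B 1/3 not · (3,6)A 0/2 not
Row 4: (4,0)A 0/0 satisfied · (4,2)B 2/2 satisfied · (4,3)B 2/3 satisfied · (4,4)B 2/3 satisfied · (4,5)B 3/3 satisfied · (4,6)B 2/3 satisfied
Row 5: (5,2)B 1/2 satisfied · (5,3)A 1/3 not · (5,4)A 1/2 satisfied · (5,6)B 1/1 satisfied
For instance (0,1) has only 0/1 same-type neighbors, below 2/5.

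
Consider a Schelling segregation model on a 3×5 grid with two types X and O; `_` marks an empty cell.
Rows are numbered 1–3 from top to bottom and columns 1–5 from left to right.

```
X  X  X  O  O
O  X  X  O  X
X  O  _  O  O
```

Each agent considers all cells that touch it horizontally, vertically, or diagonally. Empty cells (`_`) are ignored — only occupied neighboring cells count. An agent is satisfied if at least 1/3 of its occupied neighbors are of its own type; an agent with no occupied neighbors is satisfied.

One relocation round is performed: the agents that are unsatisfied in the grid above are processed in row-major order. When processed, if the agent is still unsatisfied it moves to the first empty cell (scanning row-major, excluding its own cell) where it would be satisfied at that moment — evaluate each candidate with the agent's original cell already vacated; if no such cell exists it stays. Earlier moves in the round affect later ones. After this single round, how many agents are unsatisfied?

0

Initially unsatisfied (in order): (2,1), (2,5), (3,2).
  (2,1) → (3,3).
  (2,5) → (2,1).
  (3,2) → (2,5).
Resulting grid:
X X X O O
X X X O O
X _ O O O
All satisfied now.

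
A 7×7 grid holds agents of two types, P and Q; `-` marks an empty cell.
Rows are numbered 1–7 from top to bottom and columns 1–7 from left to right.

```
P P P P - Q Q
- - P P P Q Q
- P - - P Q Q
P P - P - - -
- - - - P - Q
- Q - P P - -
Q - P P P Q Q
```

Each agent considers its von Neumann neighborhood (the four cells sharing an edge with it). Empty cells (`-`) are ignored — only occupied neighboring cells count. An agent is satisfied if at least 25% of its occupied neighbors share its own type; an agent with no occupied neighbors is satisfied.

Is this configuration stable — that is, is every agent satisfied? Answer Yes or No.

Yes

Row 1: (1,1)P 1/1 ✓ · (1,2)P 2/2 ✓ · (1,3)P 3/3 ✓ · (1,4)P 2/2 ✓ · (1,6)Q 2/2 ✓ · (1,7)Q 2/2 ✓
Row 2: (2,3)P 2/2 ✓ · (2,4)P 3/3 ✓ · (2,5)P 2/3 ✓ · (2,6)Q 3/4 ✓ · (2,7)Q 3/3 ✓
Row 3: (3,2)P 1/1 ✓ · (3,5)P 1/2 ✓ · (3,6)Q 2/3 ✓ · (3,7)Q 2/2 ✓
Row 4: (4,1)P 1/1 ✓ · (4,2)P 2/2 ✓ · (4,4)P 0/0 ✓
Row 5: (5,5)P 1/1 ✓ · (5,7)Q 0/0 ✓
Row 6: (6,2)Q 0/0 ✓ · (6,4)P 2/2 ✓ · (6,5)P 3/3 ✓
Row 7: (7,1)Q 0/0 ✓ · (7,3)P 1/1 ✓ · (7,4)P 3/3 ✓ · (7,5)P 2/3 ✓ · (7,6)Q 1/2 ✓ · (7,7)Q 1/1 ✓
All meet the threshold, so the configuration is stable.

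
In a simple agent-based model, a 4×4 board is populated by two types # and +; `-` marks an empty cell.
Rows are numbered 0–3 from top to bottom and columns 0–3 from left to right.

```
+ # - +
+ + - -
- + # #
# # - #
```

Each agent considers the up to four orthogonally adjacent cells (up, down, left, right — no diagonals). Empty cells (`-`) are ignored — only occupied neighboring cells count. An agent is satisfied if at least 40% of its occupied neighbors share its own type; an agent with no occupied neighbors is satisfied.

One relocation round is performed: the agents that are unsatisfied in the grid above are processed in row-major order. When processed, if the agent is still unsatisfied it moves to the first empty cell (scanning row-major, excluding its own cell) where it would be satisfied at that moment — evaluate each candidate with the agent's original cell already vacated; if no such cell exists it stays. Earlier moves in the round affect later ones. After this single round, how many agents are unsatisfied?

0

Initially unsatisfied (in order): (0,1), (2,1).
  (0,1) → (1,2).
  (2,1) → (0,1).
Resulting grid:
+ + - +
+ + # -
- - # #
# # - #
All satisfied now.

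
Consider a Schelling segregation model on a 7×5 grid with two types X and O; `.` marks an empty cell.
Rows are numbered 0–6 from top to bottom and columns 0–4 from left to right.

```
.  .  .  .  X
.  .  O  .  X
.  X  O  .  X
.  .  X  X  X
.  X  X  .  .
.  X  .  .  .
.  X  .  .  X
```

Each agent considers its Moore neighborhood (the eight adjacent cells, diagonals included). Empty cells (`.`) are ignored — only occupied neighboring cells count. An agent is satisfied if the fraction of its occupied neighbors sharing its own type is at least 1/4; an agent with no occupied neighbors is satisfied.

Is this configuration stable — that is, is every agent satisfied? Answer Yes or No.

(0,4)X 1/1 ok
(1,2)O 1/2 ok
(1,4)X 2/2 ok
(2,1)X 1/3 ok
(2,2)O 1/4 ok
(2,4)X 3/3 ok
(3,2)X 4/5 ok
(3,3)X 4/5 ok
(3,4)X 2/2 ok
(4,1)X 3/3 ok
(4,2)X 4/4 ok
(5,1)X 3/3 ok
(6,1)X 1/1 ok
(6,4)X 0/0 ok
All meet the threshold, so the configuration is stable.

Yes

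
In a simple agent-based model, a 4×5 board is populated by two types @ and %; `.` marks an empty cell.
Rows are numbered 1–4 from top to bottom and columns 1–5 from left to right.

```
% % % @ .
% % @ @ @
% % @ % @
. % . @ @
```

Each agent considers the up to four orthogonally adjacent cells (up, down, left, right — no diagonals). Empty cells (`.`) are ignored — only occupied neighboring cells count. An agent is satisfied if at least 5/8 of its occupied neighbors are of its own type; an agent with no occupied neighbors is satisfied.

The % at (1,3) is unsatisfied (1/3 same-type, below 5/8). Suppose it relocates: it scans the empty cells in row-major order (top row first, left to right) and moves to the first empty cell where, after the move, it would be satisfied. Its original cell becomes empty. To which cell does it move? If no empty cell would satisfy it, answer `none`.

Vacating (1,3). Empty cells in order:
  (1,5): 0/2 same-type → still unsatisfied.
  (4,1): 2/2 same-type → satisfied — stop here.

(4,1)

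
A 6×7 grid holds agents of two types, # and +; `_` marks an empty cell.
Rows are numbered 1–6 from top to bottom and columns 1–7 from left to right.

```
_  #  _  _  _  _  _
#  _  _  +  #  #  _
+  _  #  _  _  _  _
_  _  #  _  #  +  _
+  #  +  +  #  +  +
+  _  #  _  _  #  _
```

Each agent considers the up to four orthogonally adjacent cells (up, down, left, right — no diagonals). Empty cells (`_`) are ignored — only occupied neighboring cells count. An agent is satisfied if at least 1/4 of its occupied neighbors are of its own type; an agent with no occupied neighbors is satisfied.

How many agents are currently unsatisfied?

6

Row 1: (1,2)# 0/0 ok
Row 2: (2,1)# 0/1 unhappy · (2,4)+ 0/1 unhappy · (2,5)# 1/2 ok · (2,6)# 1/1 ok
Row 3: (3,1)+ 0/1 unhappy · (3,3)# 1/1 ok
Row 4: (4,3)# 1/2 ok · (4,5)# 1/2 ok · (4,6)+ 1/2 ok
Row 5: (5,1)+ 1/2 ok · (5,2)# 0/2 unhappy · (5,3)+ 1/4 ok · (5,4)+ 1/2 ok · (5,5)# 1/3 ok · (5,6)+ 2/4 ok · (5,7)+ 1/1 ok
Row 6: (6,1)+ 1/1 ok · (6,3)# 0/1 unhappy · (6,6)# 0/1 unhappy
Unsatisfied: (2,1), (2,4), (3,1), (5,2), (6,3), (6,6) — 6 in total.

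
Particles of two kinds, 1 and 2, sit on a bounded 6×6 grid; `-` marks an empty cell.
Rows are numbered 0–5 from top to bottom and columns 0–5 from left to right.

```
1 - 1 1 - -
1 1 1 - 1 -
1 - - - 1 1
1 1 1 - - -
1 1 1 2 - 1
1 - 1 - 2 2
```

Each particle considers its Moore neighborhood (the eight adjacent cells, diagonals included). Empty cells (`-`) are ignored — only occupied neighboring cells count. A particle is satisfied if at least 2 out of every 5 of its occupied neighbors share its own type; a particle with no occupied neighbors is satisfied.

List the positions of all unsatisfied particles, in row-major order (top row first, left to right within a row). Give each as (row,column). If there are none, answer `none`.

(4,3), (4,5)

(0,0)1 2/2 ok
(0,2)1 3/3 ok
(0,3)1 3/3 ok
(1,0)1 3/3 ok
(1,1)1 5/5 ok
(1,2)1 3/3 ok
(1,4)1 3/3 ok
(2,0)1 4/4 ok
(2,4)1 2/2 ok
(2,5)1 2/2 ok
(3,0)1 4/4 ok
(3,1)1 6/6 ok
(3,2)1 3/4 ok
(4,0)1 4/4 ok
(4,1)1 7/7 ok
(4,2)1 4/5 ok
(4,3)2 1/4 unhappy
(4,5)1 0/2 unhappy
(5,0)1 2/2 ok
(5,2)1 2/3 ok
(5,4)2 2/3 ok
(5,5)2 1/2 ok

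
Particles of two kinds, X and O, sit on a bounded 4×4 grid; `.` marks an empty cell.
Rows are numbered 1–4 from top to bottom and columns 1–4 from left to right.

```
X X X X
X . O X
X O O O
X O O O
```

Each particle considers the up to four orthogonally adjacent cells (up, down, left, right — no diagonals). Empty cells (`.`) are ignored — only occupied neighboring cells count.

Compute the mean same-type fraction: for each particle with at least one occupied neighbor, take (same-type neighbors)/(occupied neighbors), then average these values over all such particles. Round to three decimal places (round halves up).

(1,1)X 2/2
(1,2)X 2/2
(1,3)X 2/3
(1,4)X 2/2
(2,1)X 2/2
(2,3)O 1/3
(2,4)X 1/3
(3,1)X 2/3
(3,2)O 2/3
(3,3)O 4/4
(3,4)O 2/3
(4,1)X 1/2
(4,2)O 2/3
(4,3)O 3/3
(4,4)O 2/2
Sum over 15 particles: 2/2 + 2/2 + 2/3 + 2/2 + 2/2 + 1/3 + 1/3 + 2/3 + 2/3 + 4/4 + 2/3 + 1/2 + 2/3 + 3/3 + 2/2 = 23/2; mean = 23/2 ÷ 15 = 23/30 = 0.766666… → 0.767.

0.767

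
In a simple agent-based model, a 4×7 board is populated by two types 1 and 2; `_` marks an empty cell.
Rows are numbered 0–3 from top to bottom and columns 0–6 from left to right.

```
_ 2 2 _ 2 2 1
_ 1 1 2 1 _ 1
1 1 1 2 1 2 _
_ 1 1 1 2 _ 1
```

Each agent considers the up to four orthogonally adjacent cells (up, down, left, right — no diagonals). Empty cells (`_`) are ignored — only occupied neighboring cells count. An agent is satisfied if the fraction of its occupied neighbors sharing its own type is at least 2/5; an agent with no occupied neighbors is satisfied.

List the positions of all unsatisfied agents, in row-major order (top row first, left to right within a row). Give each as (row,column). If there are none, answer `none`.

(1,3), (1,4), (2,3), (2,4), (2,5), (3,3), (3,4)

Row 0: (0,1)2 1/2 ✓ · (0,2)2 1/2 ✓ · (0,4)2 1/2 ✓ · (0,5)2 1/2 ✓ · (0,6)1 1/2 ✓
Row 1: (1,1)1 2/3 ✓ · (1,2)1 2/4 ✓ · (1,3)2 1/3 ✗ · (1,4)1 1/3 ✗ · (1,6)1 1/1 ✓
Row 2: (2,0)1 1/1 ✓ · (2,1)1 4/4 ✓ · (2,2)1 3/4 ✓ · (2,3)2 1/4 ✗ · (2,4)1 1/4 ✗ · (2,5)2 0/1 ✗
Row 3: (3,1)1 2/2 ✓ · (3,2)1 3/3 ✓ · (3,3)1 1/3 ✗ · (3,4)2 0/2 ✗ · (3,6)1 0/0 ✓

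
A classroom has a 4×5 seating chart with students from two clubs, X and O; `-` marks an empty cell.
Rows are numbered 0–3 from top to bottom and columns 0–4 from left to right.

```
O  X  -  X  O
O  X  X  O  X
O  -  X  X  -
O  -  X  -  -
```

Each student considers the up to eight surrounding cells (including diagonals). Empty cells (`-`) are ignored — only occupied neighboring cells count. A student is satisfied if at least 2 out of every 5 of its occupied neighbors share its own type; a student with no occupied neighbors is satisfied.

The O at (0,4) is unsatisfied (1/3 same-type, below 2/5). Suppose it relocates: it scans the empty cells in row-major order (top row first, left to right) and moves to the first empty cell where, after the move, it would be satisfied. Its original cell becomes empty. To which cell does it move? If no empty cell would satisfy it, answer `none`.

(2,1)

Vacating (0,4). Empty cells in order:
  (0,2): 1/5 same-type → still unsatisfied.
  (2,1): 3/7 same-type → satisfied — stop here.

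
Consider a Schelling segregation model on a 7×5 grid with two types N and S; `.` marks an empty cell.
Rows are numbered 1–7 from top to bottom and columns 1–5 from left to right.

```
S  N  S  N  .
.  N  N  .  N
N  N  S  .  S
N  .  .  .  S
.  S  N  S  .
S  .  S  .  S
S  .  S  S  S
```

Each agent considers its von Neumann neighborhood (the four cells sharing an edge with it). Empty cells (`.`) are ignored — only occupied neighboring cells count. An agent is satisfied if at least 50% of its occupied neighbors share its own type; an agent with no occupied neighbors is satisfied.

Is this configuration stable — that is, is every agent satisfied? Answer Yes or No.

Row 1: (1,1)S 0/1 unhappy · (1,2)N 1/3 unhappy · (1,3)S 0/3 unhappy · (1,4)N 0/1 unhappy
Row 2: (2,2)N 3/3 ok · (2,3)N 1/3 unhappy · (2,5)N 0/1 unhappy
Row 3: (3,1)N 2/2 ok · (3,2)N 2/3 ok · (3,3)S 0/2 unhappy · (3,5)S 1/2 ok
Row 4: (4,1)N 1/1 ok · (4,5)S 1/1 ok
Row 5: (5,2)S 0/1 unhappy · (5,3)N 0/3 unhappy · (5,4)S 0/1 unhappy
Row 6: (6,1)S 1/1 ok · (6,3)S 1/2 ok · (6,5)S 1/1 ok
Row 7: (7,1)S 1/1 ok · (7,3)S 2/2 ok · (7,4)S 2/2 ok · (7,5)S 2/2 ok
For instance (1,1) has only 0/1 same-type neighbors, below 1/2.

No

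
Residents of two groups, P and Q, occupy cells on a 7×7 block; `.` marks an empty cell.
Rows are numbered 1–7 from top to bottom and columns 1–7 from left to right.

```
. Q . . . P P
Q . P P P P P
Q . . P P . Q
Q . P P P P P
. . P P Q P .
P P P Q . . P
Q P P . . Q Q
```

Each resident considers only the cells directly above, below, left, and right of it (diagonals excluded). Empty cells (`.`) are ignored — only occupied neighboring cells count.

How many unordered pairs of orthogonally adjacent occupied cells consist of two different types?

10

Scan each occupied cell's neighbors to the right and below so each pair is counted once.
From row 1: 0 unlike of 3 pairs (running 0/3).
From row 2: 1 unlike of 8 pairs (running 1/11).
From row 3: 1 unlike of 5 pairs (running 2/16).
From row 4: 1 unlike of 8 pairs (running 3/24).
From row 5: 3 unlike of 5 pairs (running 6/29).
From row 6: 3 unlike of 7 pairs (running 9/36).
From row 7: 1 unlike of 3 pairs (running 10/39).
Total adjacent occupied pairs: 39; unlike-type pairs: 10.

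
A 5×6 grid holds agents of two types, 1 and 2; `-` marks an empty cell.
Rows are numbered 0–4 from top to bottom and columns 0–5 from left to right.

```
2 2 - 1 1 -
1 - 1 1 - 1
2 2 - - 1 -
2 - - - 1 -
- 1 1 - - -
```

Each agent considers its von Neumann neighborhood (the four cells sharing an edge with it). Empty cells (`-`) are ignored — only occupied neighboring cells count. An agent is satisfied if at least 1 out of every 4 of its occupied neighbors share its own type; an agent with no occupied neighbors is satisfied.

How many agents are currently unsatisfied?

1

Row 0: (0,0)2 1/2 ✓ · (0,1)2 1/1 ✓ · (0,3)1 2/2 ✓ · (0,4)1 1/1 ✓
Row 1: (1,0)1 0/2 ✗ · (1,2)1 1/1 ✓ · (1,3)1 2/2 ✓ · (1,5)1 0/0 ✓
Row 2: (2,0)2 2/3 ✓ · (2,1)2 1/1 ✓ · (2,4)1 1/1 ✓
Row 3: (3,0)2 1/1 ✓ · (3,4)1 1/1 ✓
Row 4: (4,1)1 1/1 ✓ · (4,2)1 1/1 ✓
Unsatisfied: (1,0) — 1 in total.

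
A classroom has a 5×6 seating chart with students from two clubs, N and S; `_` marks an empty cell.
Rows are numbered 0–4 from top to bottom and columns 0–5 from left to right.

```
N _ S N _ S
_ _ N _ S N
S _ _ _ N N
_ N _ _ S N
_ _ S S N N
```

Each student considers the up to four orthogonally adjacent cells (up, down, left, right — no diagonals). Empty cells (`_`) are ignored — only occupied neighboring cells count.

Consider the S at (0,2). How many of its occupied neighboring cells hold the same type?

0

Occupied neighbors of (0,2): (1,2)=N, (0,3)=N.
Same type (S): 0 of 2.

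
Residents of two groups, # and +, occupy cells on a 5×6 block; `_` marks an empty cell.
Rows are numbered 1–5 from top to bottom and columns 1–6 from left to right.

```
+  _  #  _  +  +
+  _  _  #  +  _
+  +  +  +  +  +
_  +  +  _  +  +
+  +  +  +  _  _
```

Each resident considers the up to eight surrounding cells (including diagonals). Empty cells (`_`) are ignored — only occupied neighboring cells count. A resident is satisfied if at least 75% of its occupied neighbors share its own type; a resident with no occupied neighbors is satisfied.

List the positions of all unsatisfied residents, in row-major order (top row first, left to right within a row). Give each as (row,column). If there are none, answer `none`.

Row 1: (1,1)+ 1/1 satisfied · (1,3)# 1/1 satisfied · (1,5)+ 2/3 not · (1,6)+ 2/2 satisfied
Row 2: (2,1)+ 3/3 satisfied · (2,4)# 1/6 not · (2,5)+ 5/6 satisfied
Row 3: (3,1)+ 3/3 satisfied · (3,2)+ 5/5 satisfied · (3,3)+ 4/5 satisfied · (3,4)+ 5/6 satisfied · (3,5)+ 5/6 satisfied · (3,6)+ 4/4 satisfied
Row 4: (4,2)+ 7/7 satisfied · (4,3)+ 7/7 satisfied · (4,5)+ 5/5 satisfied · (4,6)+ 3/3 satisfied
Row 5: (5,1)+ 2/2 satisfied · (5,2)+ 4/4 satisfied · (5,3)+ 4/4 satisfied · (5,4)+ 3/3 satisfied

(1,5), (2,4)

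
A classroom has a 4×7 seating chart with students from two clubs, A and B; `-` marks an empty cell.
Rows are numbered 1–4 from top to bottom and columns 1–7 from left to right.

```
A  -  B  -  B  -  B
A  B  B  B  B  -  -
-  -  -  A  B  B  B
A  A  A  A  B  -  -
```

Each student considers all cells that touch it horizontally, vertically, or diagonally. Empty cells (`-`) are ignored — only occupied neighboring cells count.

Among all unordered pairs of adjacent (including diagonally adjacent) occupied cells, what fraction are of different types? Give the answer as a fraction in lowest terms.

3/10

Scan each occupied cell's neighbors to the right and below (and the two forward diagonals) so each pair is counted once.
From row 1: 1 unlike of 7 pairs (running 1/7).
From row 2: 4 unlike of 10 pairs (running 5/17).
From row 3: 3 unlike of 9 pairs (running 8/26).
From row 4: 1 unlike of 4 pairs (running 9/30).
Total adjacent occupied pairs: 30; unlike-type pairs: 9.
9/30 reduces to 3/10.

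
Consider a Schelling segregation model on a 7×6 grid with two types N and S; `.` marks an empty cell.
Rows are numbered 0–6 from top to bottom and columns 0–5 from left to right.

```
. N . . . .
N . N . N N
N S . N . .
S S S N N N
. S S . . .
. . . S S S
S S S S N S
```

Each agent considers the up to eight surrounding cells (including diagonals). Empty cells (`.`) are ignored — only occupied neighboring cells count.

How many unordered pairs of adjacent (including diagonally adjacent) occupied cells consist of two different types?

13

Scan each occupied cell's neighbors to the right and below (and the two forward diagonals) so each pair is counted once.
From row 0: 0 unlike of 2 pairs (running 0/2).
From row 1: 2 unlike of 6 pairs (running 2/8).
From row 2: 4 unlike of 9 pairs (running 6/17).
From row 3: 2 unlike of 11 pairs (running 8/28).
From row 4: 0 unlike of 2 pairs (running 8/30).
From row 5: 3 unlike of 10 pairs (running 11/40).
From row 6: 2 unlike of 5 pairs (running 13/45).
Total adjacent occupied pairs: 45; unlike-type pairs: 13.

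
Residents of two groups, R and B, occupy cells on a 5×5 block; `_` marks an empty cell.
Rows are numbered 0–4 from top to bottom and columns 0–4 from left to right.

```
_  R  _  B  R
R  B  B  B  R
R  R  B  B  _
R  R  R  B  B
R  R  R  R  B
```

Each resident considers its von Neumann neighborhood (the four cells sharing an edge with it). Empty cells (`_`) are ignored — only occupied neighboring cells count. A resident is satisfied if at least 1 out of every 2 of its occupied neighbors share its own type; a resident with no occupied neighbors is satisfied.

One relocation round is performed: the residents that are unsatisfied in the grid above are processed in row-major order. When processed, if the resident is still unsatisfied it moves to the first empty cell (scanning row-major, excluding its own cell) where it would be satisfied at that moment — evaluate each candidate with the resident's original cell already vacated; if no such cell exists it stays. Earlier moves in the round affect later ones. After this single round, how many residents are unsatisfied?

Initially unsatisfied (in order): (0,1), (1,1), (4,3).
  (0,1) → (0,0).
  (1,1) → (0,2).
  (4,3) → (0,1).
Resulting grid:
R R B B R
R _ B B R
R R B B _
R R R B B
R R R _ B
All satisfied now.

0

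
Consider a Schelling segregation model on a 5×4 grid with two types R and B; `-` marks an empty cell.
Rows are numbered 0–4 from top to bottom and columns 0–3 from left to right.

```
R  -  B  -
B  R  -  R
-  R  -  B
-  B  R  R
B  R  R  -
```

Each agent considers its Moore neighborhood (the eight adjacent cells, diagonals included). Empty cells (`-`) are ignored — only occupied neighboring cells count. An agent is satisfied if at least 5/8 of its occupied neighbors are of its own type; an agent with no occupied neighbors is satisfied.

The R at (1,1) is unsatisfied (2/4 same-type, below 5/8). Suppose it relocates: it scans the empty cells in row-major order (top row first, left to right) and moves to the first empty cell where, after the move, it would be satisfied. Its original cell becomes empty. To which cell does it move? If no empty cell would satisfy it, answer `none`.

(2,2)

Vacating (1,1). Empty cells in order:
  (0,1): 1/3 same-type → still unsatisfied.
  (0,3): 1/2 same-type → still unsatisfied.
  (1,2): 2/4 same-type → still unsatisfied.
  (2,0): 1/3 same-type → still unsatisfied.
  (2,2): 4/6 same-type → satisfied — stop here.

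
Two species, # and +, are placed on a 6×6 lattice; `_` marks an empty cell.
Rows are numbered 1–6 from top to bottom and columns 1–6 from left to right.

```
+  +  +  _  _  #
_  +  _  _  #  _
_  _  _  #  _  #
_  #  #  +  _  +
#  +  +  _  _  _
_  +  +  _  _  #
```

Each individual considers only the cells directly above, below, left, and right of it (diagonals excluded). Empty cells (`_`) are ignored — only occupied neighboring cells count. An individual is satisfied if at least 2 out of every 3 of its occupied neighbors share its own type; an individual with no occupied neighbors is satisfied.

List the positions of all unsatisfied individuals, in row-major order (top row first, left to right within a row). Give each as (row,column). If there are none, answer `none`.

(3,4), (3,6), (4,2), (4,3), (4,4), (4,6), (5,1), (5,2)

(1,1)+ 1/1 satisfied
(1,2)+ 3/3 satisfied
(1,3)+ 1/1 satisfied
(1,6)# 0/0 satisfied
(2,2)+ 1/1 satisfied
(2,5)# 0/0 satisfied
(3,4)# 0/1 not
(3,6)# 0/1 not
(4,2)# 1/2 not
(4,3)# 1/3 not
(4,4)+ 0/2 not
(4,6)+ 0/1 not
(5,1)# 0/1 not
(5,2)+ 2/4 not
(5,3)+ 2/3 satisfied
(6,2)+ 2/2 satisfied
(6,3)+ 2/2 satisfied
(6,6)# 0/0 satisfied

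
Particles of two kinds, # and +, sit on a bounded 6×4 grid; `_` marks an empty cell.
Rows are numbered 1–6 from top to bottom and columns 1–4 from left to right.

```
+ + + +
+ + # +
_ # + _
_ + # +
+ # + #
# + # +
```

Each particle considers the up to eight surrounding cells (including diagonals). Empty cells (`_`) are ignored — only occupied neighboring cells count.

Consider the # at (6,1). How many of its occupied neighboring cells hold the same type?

Occupied neighbors of (6,1): (5,1)=+, (5,2)=#, (6,2)=+.
Same type (#): 1 of 3.

1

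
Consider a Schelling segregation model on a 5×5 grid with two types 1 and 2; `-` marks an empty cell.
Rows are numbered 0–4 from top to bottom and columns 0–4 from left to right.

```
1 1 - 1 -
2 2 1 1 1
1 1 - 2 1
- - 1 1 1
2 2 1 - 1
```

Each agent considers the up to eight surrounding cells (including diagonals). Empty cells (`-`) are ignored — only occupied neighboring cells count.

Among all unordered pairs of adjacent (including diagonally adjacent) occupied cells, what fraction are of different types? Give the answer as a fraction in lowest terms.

Scan each occupied cell's neighbors to the right and below (and the two forward diagonals) so each pair is counted once.
Row 0: 1(0,0)–1(0,1)= 1(0,0)–2(1,0)≠ 1(0,0)–2(1,1)≠ 1(0,1)–2(1,1)≠ 1(0,1)–1(1,2)= 1(0,1)–2(1,0)≠ 1(0,3)–1(1,3)= 1(0,3)–1(1,4)= 1(0,3)–1(1,2)=  → 4/9 unlike.
Row 1: 2(1,0)–2(1,1)= 2(1,0)–1(2,0)≠ 2(1,0)–1(2,1)≠ 2(1,1)–1(1,2)≠ 2(1,1)–1(2,1)≠ 2(1,1)–1(2,0)≠ 1(1,2)–1(1,3)= 1(1,2)–2(2,3)≠ 1(1,2)–1(2,1)= 1(1,3)–1(1,4)= 1(1,3)–2(2,3)≠ 1(1,3)–1(2,4)= 1(1,4)–1(2,4)= 1(1,4)–2(2,3)≠  → 8/14 unlike.
Row 2: 1(2,0)–1(2,1)= 1(2,1)–1(3,2)= 2(2,3)–1(2,4)≠ 2(2,3)–1(3,3)≠ 2(2,3)–1(3,4)≠ 2(2,3)–1(3,2)≠ 1(2,4)–1(3,4)= 1(2,4)–1(3,3)=  → 4/8 unlike.
Row 3: 1(3,2)–1(3,3)= 1(3,2)–1(4,2)= 1(3,2)–2(4,1)≠ 1(3,3)–1(3,4)= 1(3,3)–1(4,4)= 1(3,3)–1(4,2)= 1(3,4)–1(4,4)=  → 1/7 unlike.
Row 4: 2(4,0)–2(4,1)= 2(4,1)–1(4,2)≠  → 1/2 unlike.
Total adjacent occupied pairs: 40; unlike-type pairs: 18.
18/40 reduces to 9/20.

9/20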